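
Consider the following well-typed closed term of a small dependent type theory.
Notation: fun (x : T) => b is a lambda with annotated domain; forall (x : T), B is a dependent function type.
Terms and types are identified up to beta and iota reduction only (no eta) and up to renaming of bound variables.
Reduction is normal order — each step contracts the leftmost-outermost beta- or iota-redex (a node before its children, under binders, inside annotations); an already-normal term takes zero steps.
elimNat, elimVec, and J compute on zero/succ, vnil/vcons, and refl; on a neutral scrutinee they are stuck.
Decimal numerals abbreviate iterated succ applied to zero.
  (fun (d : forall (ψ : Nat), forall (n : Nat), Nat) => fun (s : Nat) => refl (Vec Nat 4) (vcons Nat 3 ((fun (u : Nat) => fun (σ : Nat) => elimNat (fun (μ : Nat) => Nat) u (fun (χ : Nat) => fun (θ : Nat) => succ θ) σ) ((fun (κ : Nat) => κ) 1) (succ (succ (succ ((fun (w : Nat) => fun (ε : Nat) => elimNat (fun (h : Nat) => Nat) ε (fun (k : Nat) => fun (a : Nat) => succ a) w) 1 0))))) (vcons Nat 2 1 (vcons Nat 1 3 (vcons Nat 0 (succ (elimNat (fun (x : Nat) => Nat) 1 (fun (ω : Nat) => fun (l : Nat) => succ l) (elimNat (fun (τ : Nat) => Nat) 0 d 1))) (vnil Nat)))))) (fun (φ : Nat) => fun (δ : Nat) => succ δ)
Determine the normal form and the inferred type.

normal form:
  fun (d : Nat) => refl (Vec Nat 4) (vcons Nat 3 5 (vcons Nat 2 1 (vcons Nat 1 3 (vcons Nat 0 3 (vnil Nat)))))
inferred type:
  forall (d : Nat), Eq (Vec Nat 4) (vcons Nat 3 5 (vcons Nat 2 1 (vcons Nat 1 3 (vcons Nat 0 3 (vnil Nat))))) (vcons Nat 3 5 (vcons Nat 2 1 (vcons Nat 1 3 (vcons Nat 0 3 (vnil Nat)))))


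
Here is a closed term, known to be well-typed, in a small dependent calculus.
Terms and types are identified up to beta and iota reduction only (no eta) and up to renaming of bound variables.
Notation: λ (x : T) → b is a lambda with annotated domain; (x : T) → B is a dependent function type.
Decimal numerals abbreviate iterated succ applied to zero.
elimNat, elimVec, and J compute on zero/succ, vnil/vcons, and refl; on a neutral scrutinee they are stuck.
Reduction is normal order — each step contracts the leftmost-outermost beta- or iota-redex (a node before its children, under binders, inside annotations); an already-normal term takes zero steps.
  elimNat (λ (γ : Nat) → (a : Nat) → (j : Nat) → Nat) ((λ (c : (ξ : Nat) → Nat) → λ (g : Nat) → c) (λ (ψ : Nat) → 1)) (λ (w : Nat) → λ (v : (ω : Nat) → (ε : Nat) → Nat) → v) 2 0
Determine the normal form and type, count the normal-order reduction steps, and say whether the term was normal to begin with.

reduced normal form:
  λ (γ : Nat) → 1
inferred type:
  (γ : Nat) → Nat
normal-order step count: 9
term was already normal: no
first contracted redex: an elimNat iota-redex


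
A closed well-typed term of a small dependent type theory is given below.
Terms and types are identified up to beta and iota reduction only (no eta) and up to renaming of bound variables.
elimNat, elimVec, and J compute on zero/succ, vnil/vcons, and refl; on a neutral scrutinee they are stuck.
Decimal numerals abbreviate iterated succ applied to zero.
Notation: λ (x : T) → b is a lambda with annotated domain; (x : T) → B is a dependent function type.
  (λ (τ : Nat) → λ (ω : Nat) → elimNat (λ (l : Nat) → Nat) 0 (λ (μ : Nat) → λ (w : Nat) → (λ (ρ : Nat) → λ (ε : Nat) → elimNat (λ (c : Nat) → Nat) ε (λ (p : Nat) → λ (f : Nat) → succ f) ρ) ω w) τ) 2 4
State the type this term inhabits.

type:
  Nat


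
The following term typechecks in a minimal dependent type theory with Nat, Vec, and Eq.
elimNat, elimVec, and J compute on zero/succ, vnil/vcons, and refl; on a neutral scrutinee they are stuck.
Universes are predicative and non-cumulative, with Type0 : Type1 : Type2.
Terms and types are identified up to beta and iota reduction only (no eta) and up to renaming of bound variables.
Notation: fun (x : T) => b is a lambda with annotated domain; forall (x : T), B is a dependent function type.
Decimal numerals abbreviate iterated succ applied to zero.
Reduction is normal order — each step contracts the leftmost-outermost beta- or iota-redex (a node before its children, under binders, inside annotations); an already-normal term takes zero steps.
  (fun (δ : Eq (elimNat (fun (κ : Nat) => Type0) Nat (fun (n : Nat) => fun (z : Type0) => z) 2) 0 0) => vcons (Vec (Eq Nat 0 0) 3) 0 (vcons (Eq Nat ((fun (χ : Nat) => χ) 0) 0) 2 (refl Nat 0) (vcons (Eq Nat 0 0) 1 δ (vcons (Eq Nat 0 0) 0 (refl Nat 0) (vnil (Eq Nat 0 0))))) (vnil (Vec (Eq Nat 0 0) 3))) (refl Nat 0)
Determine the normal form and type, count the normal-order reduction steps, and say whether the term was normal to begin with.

normal form:
  vcons (Vec (Eq Nat 0 0) 3) 0 (vcons (Eq Nat 0 0) 2 (refl Nat 0) (vcons (Eq Nat 0 0) 1 (refl Nat 0) (vcons (Eq Nat 0 0) 0 (refl Nat 0) (vnil (Eq Nat 0 0))))) (vnil (Vec (Eq Nat 0 0) 3))
inferred type:
  Vec (Vec (Eq Nat 0 0) 3) 1
normal-order step count: 2
already normal: no
first redex: a beta-redex


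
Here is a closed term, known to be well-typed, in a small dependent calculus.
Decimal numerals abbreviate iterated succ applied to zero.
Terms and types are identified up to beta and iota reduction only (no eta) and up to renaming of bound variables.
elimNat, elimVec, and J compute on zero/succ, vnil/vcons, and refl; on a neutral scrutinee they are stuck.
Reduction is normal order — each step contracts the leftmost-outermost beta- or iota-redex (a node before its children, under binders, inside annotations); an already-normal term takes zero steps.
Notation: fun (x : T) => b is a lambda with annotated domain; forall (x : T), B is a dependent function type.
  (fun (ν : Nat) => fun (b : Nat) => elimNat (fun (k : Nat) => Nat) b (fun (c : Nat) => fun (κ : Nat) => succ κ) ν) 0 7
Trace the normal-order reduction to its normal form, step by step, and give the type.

normal-order reduction:
  (fun (ν : Nat) => fun (b : Nat) => elimNat (fun (k : Nat) => Nat) b (fun (c : Nat) => fun (κ : Nat) => succ κ) ν) 0 7
  ~> (fun (ν : Nat) => elimNat (fun (b : Nat) => Nat) ν (fun (k : Nat) => fun (c : Nat) => succ c) 0) 7
  ~> elimNat (fun (ν : Nat) => Nat) 7 (fun (b : Nat) => fun (k : Nat) => succ k) 0
  ~> 7
type:
  Nat


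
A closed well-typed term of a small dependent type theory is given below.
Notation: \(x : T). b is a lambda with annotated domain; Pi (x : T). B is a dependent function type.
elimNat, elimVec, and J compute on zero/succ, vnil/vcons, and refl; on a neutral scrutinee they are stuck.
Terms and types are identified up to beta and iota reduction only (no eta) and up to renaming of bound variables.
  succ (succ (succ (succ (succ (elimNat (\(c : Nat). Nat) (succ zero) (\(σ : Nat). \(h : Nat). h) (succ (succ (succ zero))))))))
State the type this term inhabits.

the term's type:
  Nat


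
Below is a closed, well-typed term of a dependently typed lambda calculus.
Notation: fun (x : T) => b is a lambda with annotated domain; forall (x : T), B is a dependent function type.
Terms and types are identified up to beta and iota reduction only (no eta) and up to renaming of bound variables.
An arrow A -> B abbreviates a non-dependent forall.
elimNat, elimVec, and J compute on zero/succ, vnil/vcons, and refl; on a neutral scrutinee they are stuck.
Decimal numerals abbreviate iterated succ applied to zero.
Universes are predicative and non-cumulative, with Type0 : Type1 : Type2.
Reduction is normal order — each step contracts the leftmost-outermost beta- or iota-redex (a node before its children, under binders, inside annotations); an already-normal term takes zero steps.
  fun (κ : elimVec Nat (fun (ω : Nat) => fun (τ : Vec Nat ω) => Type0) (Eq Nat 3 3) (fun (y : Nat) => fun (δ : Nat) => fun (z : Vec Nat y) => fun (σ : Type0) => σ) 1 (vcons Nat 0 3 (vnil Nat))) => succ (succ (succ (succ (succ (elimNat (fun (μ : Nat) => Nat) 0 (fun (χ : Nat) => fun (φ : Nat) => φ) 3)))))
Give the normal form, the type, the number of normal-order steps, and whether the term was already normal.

resulting normal form:
  fun (κ : Eq Nat 3 3) => 5
the term's type:
  Eq Nat 3 3 -> Nat
reduction steps (normal order): 16
term was already normal: no
first redex: an elimVec iota-redex


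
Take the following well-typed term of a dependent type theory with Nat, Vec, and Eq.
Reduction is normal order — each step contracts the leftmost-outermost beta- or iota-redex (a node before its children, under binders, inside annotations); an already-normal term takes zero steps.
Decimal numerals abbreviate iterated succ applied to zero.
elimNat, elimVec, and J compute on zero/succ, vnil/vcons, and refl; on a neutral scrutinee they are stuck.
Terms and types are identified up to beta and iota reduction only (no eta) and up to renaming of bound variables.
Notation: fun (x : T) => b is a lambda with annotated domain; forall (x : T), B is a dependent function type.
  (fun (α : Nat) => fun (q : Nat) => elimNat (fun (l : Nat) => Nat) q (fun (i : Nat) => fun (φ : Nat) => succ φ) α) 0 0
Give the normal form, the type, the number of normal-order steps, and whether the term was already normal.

normal form:
  0
the term's type:
  Nat
reduction steps (normal order): 3
already normal: no
first contracted redex: a beta-redex


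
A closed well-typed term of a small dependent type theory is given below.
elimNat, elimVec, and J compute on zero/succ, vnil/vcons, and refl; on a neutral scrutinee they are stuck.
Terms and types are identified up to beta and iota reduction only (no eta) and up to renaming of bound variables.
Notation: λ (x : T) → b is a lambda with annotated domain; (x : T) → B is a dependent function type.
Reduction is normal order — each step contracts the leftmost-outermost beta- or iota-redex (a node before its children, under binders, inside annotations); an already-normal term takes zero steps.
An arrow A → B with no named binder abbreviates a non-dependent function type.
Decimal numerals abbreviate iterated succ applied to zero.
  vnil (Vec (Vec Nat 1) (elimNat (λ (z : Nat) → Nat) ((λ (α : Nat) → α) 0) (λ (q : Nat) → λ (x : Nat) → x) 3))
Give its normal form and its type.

reduced normal form:
  vnil (Vec (Vec Nat 1) 0)
inferred type:
  Vec (Vec (Vec Nat 1) 0) 0
observation: the first redex contracted is an elimNat iota-redex; the normal form is reached in 11 normal-order steps.


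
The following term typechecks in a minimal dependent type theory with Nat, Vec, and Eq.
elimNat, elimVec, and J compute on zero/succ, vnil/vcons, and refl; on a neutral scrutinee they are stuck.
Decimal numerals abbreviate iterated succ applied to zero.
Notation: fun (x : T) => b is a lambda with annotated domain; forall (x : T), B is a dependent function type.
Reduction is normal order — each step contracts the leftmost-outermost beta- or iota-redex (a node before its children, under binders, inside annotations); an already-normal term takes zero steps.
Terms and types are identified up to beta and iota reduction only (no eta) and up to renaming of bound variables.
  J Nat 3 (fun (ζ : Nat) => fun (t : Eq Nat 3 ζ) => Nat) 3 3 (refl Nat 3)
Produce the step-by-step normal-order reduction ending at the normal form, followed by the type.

reduction (normal order):
  J Nat 3 (fun (ζ : Nat) => fun (t : Eq Nat 3 ζ) => Nat) 3 3 (refl Nat 3)
  ~> 3
inferred type:
  Nat


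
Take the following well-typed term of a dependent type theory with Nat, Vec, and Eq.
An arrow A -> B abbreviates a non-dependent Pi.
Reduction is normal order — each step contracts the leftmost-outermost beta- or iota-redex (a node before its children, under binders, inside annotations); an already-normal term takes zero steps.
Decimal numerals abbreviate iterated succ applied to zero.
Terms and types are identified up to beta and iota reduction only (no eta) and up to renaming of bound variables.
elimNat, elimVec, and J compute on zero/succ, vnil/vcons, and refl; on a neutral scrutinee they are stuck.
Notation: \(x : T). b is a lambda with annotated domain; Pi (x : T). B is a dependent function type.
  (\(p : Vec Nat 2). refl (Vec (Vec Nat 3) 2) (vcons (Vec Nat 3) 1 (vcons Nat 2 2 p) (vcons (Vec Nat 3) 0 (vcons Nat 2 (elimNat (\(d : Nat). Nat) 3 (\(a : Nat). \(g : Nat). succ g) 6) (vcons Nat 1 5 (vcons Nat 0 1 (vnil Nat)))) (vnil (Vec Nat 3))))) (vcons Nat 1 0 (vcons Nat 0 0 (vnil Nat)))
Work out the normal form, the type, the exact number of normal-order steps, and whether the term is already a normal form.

reduced normal form:
  refl (Vec (Vec Nat 3) 2) (vcons (Vec Nat 3) 1 (vcons Nat 2 2 (vcons Nat 1 0 (vcons Nat 0 0 (vnil Nat)))) (vcons (Vec Nat 3) 0 (vcons Nat 2 9 (vcons Nat 1 5 (vcons Nat 0 1 (vnil Nat)))) (vnil (Vec Nat 3))))
type:
  Eq (Vec (Vec Nat 3) 2) (vcons (Vec Nat 3) 1 (vcons Nat 2 2 (vcons Nat 1 0 (vcons Nat 0 0 (vnil Nat)))) (vcons (Vec Nat 3) 0 (vcons Nat 2 9 (vcons Nat 1 5 (vcons Nat 0 1 (vnil Nat)))) (vnil (Vec Nat 3)))) (vcons (Vec Nat 3) 1 (vcons Nat 2 2 (vcons Nat 1 0 (vcons Nat 0 0 (vnil Nat)))) (vcons (Vec Nat 3) 0 (vcons Nat 2 9 (vcons Nat 1 5 (vcons Nat 0 1 (vnil Nat)))) (vnil (Vec Nat 3))))
normal-order step count: 20
started in normal form: no
first contracted redex: a beta-redex


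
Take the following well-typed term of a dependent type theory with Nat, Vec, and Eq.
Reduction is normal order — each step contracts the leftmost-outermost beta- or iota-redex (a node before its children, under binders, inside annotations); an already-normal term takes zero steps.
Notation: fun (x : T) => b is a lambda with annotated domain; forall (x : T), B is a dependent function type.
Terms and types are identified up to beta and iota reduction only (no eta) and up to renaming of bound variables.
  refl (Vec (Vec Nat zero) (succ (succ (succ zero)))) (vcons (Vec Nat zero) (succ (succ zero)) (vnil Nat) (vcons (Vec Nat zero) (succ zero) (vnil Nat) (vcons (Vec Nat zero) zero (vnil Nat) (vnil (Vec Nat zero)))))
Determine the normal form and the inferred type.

resulting normal form:
  refl (Vec (Vec Nat zero) (succ (succ (succ zero)))) (vcons (Vec Nat zero) (succ (succ zero)) (vnil Nat) (vcons (Vec Nat zero) (succ zero) (vnil Nat) (vcons (Vec Nat zero) zero (vnil Nat) (vnil (Vec Nat zero)))))
the term's type:
  Eq (Vec (Vec Nat zero) (succ (succ (succ zero)))) (vcons (Vec Nat zero) (succ (succ zero)) (vnil Nat) (vcons (Vec Nat zero) (succ zero) (vnil Nat) (vcons (Vec Nat zero) zero (vnil Nat) (vnil (Vec Nat zero))))) (vcons (Vec Nat zero) (succ (succ zero)) (vnil Nat) (vcons (Vec Nat zero) (succ zero) (vnil Nat) (vcons (Vec Nat zero) zero (vnil Nat) (vnil (Vec Nat zero)))))


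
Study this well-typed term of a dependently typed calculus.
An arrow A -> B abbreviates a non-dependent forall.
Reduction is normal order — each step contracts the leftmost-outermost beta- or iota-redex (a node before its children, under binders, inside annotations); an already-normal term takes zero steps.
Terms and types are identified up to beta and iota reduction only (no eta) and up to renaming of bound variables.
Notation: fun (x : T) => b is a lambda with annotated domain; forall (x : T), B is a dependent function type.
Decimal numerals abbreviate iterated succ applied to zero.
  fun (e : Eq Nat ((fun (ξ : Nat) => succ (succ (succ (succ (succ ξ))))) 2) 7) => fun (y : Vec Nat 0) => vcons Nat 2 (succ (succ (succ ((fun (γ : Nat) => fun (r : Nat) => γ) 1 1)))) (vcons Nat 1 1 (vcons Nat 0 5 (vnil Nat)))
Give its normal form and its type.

reduced normal form:
  fun (e : Eq Nat 7 7) => fun (ξ : Vec Nat 0) => vcons Nat 2 4 (vcons Nat 1 1 (vcons Nat 0 5 (vnil Nat)))
inferred type:
  Eq Nat 7 7 -> Vec Nat 0 -> Vec Nat 3
observation: the term reaches its normal form after 3 normal-order steps.


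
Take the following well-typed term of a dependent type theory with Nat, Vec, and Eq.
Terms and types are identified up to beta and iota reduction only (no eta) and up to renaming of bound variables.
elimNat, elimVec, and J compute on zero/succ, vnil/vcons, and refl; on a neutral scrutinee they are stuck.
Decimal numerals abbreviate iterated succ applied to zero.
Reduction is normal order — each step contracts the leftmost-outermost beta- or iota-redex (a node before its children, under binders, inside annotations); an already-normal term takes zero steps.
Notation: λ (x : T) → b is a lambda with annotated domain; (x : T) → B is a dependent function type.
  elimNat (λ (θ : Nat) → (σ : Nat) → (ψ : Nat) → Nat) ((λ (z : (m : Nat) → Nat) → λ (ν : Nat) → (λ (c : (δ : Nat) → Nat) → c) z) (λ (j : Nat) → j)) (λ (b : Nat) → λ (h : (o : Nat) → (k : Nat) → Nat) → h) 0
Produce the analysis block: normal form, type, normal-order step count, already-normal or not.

reduced normal form:
  λ (θ : Nat) → λ (σ : Nat) → σ
the term's type:
  (θ : Nat) → (σ : Nat) → Nat
steps to reach normal form (normal order): 3
term was already normal: no
first contracted redex: an elimNat iota-redex


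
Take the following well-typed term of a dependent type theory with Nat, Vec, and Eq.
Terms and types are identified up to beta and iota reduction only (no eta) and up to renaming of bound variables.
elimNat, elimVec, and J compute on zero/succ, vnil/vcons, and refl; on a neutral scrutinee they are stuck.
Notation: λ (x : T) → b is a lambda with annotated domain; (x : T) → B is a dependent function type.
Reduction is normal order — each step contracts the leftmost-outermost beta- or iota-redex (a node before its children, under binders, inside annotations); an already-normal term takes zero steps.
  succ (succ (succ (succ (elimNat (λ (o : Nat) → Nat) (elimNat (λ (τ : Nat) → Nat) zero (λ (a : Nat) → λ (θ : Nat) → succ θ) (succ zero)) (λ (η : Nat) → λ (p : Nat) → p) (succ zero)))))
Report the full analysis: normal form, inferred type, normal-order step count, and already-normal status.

reduced normal form:
  succ (succ (succ (succ (succ zero))))
type:
  Nat
reduction steps (normal order): 8
started in normal form: no
first contracted redex: an elimNat iota-redex


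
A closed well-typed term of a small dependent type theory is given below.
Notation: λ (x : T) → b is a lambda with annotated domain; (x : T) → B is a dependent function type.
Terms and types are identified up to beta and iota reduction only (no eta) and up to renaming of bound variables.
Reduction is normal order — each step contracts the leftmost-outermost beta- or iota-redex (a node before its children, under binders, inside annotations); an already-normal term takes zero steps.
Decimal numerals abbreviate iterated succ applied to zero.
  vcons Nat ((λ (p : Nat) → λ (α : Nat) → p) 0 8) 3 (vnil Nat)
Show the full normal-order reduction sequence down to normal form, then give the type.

reduction (normal order):
  vcons Nat ((λ (p : Nat) → λ (α : Nat) → p) 0 8) 3 (vnil Nat)
  ~> vcons Nat ((λ (p : Nat) → 0) 8) 3 (vnil Nat)
  ~> vcons Nat 0 3 (vnil Nat)
the term's type:
  Vec Nat 1


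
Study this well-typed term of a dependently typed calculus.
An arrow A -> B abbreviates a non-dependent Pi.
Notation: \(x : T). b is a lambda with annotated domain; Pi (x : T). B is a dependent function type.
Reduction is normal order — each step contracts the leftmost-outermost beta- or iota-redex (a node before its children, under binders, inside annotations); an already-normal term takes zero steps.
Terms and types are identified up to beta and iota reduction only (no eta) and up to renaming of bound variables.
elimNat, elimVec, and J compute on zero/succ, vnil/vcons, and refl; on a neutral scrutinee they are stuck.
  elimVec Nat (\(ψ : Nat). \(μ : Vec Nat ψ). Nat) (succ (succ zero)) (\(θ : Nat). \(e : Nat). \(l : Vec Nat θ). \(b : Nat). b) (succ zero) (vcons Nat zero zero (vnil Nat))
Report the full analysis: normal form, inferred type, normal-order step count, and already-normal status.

reduced normal form:
  succ (succ zero)
type:
  Nat
reduction steps (normal order): 6
started in normal form: no
first contracted redex: an elimVec iota-redex


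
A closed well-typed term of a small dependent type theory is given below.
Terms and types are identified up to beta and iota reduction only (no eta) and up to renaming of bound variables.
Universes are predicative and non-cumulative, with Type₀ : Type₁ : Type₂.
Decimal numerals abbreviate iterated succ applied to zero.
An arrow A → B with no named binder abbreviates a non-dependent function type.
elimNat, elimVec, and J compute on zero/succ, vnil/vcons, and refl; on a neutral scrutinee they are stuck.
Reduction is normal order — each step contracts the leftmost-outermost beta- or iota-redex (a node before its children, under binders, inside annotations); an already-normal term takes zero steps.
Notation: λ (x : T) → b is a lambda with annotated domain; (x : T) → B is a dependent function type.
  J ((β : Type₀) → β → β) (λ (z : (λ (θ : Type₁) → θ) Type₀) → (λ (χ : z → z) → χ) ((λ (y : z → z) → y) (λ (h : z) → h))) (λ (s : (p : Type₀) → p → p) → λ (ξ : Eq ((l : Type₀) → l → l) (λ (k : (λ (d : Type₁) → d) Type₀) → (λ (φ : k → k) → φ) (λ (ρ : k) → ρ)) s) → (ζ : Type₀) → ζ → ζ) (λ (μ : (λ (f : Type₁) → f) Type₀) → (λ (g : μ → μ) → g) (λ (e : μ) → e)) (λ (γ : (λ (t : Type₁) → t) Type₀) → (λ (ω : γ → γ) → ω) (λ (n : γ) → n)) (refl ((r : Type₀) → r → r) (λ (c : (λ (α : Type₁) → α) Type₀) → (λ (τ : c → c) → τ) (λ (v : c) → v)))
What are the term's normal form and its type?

resulting normal form:
  λ (β : Type₀) → λ (z : β) → z
inferred type:
  (β : Type₀) → β → β
observation: the term reaches its normal form after 3 normal-order steps.


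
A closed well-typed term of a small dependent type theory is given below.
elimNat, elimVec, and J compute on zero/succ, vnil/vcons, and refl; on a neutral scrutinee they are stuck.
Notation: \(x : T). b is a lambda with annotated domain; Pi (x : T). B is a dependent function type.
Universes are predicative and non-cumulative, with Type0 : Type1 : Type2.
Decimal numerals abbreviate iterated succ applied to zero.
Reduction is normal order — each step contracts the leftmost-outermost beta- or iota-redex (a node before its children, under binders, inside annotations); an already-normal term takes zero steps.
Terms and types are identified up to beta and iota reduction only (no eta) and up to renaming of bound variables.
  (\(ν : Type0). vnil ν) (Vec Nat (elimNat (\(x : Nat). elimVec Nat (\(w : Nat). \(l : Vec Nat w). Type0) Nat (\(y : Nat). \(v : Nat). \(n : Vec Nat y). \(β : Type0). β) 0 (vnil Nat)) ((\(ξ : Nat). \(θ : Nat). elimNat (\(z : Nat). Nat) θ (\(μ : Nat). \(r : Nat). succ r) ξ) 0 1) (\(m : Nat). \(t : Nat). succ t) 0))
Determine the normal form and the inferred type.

normal form:
  vnil (Vec Nat 1)
type:
  Vec (Vec Nat 1) 0
observation: 5 normal-order steps normalize the term, beginning with a beta-redex.


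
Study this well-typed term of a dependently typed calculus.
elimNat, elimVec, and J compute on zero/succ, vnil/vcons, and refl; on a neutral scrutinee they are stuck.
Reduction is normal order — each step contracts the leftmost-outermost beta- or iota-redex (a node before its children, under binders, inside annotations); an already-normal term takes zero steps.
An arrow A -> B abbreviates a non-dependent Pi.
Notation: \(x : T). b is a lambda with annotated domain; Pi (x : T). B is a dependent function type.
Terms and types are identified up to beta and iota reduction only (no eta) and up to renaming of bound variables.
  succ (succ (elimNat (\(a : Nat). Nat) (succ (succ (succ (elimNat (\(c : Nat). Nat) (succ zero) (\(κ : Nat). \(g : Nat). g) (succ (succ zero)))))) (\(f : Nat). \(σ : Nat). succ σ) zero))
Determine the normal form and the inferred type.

normal form:
  succ (succ (succ (succ (succ (succ zero)))))
type:
  Nat


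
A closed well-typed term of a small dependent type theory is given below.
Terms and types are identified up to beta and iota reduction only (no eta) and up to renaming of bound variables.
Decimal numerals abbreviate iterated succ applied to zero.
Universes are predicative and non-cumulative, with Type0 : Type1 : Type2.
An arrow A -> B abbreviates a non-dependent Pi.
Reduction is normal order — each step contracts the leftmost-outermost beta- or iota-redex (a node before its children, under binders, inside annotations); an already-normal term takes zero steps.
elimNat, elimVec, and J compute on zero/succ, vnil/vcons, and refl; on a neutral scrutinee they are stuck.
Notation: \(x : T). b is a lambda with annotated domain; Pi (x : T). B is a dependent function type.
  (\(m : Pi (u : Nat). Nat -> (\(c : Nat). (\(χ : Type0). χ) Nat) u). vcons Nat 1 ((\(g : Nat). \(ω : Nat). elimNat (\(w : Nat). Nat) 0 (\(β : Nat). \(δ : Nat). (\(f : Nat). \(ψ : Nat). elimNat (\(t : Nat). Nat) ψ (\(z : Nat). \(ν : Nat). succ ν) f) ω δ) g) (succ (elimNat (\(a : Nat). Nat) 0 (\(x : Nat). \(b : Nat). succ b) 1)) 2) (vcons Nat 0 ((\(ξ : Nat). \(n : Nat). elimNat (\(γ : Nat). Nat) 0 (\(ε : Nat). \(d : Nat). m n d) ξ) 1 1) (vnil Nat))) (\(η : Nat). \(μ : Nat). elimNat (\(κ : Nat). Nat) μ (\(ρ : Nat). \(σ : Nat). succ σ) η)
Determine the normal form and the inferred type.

resulting normal form:
  vcons Nat 1 4 (vcons Nat 0 1 (vnil Nat))
type:
  Vec Nat 2
observation: the first redex contracted is a beta-redex; the normal form is reached in 44 normal-order steps.


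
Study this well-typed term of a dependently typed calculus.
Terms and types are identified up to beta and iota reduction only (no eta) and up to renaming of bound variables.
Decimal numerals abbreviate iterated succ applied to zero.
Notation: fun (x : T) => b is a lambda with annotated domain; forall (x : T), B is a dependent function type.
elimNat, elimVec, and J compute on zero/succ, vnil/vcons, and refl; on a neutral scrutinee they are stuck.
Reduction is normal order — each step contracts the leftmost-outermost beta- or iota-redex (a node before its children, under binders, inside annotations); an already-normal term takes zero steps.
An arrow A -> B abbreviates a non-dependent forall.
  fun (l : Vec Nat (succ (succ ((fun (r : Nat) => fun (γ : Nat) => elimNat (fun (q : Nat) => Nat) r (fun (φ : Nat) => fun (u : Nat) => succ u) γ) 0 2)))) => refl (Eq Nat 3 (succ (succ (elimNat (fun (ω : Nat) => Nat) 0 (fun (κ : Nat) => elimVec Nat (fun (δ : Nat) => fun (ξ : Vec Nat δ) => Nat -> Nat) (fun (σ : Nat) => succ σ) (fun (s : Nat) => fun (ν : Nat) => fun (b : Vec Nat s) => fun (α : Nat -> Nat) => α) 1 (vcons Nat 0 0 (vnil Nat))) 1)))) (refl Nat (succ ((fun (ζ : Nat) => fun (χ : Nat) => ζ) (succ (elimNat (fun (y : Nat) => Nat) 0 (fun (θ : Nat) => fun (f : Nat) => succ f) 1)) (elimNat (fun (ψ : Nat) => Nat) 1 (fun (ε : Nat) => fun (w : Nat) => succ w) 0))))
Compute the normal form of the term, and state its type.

reduced normal form:
  fun (l : Vec Nat 4) => refl (Eq Nat 3 3) (refl Nat 3)
the term's type:
  Vec Nat 4 -> Eq (Eq Nat 3 3) (refl Nat 3) (refl Nat 3)
observation: reduction starts at a beta-redex, and 25 normal-order steps reach the normal form.


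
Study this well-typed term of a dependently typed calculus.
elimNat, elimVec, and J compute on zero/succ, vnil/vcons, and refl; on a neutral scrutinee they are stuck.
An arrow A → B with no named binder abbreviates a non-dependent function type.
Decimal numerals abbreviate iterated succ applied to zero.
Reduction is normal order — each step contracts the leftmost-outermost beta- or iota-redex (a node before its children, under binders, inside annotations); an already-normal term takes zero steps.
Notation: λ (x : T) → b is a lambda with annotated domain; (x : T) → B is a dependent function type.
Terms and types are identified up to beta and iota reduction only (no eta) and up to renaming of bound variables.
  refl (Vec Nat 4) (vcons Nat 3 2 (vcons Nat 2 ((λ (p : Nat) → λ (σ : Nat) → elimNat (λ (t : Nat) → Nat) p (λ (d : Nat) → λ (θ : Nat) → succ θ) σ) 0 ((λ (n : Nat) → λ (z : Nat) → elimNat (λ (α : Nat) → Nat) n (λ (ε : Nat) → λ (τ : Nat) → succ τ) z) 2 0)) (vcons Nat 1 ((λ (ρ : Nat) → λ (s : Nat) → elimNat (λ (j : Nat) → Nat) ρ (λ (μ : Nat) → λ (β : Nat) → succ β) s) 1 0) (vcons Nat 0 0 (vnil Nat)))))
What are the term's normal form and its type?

resulting normal form:
  refl (Vec Nat 4) (vcons Nat 3 2 (vcons Nat 2 2 (vcons Nat 1 1 (vcons Nat 0 0 (vnil Nat)))))
type:
  Eq (Vec Nat 4) (vcons Nat 3 2 (vcons Nat 2 2 (vcons Nat 1 1 (vcons Nat 0 0 (vnil Nat))))) (vcons Nat 3 2 (vcons Nat 2 2 (vcons Nat 1 1 (vcons Nat 0 0 (vnil Nat)))))


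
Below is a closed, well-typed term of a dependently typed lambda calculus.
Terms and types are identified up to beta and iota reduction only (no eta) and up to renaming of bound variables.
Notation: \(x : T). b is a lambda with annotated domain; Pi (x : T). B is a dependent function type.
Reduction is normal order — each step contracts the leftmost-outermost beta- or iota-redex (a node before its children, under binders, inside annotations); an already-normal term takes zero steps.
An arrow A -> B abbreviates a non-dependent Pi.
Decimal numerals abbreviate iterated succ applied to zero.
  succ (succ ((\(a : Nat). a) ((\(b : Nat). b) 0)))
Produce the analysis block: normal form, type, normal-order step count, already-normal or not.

reduced normal form:
  2
inferred type:
  Nat
normal-order step count: 2
term was already normal: no
first contracted redex: a beta-redex


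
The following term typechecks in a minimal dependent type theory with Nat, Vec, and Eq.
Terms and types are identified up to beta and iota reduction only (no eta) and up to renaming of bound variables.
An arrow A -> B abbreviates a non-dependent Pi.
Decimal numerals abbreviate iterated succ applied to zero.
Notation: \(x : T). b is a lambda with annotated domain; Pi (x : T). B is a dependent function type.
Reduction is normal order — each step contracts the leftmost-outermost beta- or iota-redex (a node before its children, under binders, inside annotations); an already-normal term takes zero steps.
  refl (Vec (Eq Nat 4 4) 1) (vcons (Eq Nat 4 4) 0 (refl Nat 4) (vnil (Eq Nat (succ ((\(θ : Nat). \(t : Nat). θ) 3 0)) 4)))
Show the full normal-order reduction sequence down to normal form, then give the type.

reduction (normal order):
  refl (Vec (Eq Nat 4 4) 1) (vcons (Eq Nat 4 4) 0 (refl Nat 4) (vnil (Eq Nat (succ ((\(θ : Nat). \(t : Nat). θ) 3 0)) 4)))
  ~> refl (Vec (Eq Nat 4 4) 1) (vcons (Eq Nat 4 4) 0 (refl Nat 4) (vnil (Eq Nat (succ ((\(θ : Nat). 3) 0)) 4)))
  ~> refl (Vec (Eq Nat 4 4) 1) (vcons (Eq Nat 4 4) 0 (refl Nat 4) (vnil (Eq Nat 4 4)))
type:
  Eq (Vec (Eq Nat 4 4) 1) (vcons (Eq Nat 4 4) 0 (refl Nat 4) (vnil (Eq Nat 4 4))) (vcons (Eq Nat 4 4) 0 (refl Nat 4) (vnil (Eq Nat 4 4)))


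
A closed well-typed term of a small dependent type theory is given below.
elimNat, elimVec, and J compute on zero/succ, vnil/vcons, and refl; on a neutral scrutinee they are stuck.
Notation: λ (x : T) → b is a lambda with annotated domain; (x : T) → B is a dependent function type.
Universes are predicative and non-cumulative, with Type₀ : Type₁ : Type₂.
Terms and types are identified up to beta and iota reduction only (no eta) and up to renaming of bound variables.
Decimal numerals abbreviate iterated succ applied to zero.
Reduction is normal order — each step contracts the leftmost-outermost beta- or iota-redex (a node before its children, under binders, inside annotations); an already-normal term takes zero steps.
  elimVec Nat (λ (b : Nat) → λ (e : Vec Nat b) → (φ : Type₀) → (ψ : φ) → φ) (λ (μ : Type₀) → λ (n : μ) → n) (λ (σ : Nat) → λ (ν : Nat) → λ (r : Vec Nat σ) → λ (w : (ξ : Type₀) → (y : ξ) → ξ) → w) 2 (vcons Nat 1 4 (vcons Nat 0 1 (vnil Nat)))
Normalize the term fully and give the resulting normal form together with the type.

resulting normal form:
  λ (b : Type₀) → λ (e : b) → e
the term's type:
  (b : Type₀) → (e : b) → b
observation: the first redex contracted is an elimVec iota-redex; the normal form is reached in 11 normal-order steps.


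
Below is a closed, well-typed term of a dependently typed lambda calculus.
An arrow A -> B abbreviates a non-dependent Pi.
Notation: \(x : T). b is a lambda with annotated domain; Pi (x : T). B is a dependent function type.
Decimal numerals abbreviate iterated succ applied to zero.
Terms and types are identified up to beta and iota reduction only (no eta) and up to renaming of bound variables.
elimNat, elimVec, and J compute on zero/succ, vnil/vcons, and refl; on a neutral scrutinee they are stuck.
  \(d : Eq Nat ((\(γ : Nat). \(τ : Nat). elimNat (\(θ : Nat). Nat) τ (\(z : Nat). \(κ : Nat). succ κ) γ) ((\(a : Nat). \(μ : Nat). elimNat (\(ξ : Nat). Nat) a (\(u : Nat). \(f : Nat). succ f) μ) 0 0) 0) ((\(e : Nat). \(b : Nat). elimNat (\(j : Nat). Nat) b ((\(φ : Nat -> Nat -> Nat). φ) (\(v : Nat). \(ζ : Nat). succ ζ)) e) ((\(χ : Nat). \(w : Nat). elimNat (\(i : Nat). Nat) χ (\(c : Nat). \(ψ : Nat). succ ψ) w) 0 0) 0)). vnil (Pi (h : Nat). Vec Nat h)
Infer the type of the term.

the term's type:
  Eq Nat 0 0 -> Vec (Pi (d : Nat). Vec Nat d) 0


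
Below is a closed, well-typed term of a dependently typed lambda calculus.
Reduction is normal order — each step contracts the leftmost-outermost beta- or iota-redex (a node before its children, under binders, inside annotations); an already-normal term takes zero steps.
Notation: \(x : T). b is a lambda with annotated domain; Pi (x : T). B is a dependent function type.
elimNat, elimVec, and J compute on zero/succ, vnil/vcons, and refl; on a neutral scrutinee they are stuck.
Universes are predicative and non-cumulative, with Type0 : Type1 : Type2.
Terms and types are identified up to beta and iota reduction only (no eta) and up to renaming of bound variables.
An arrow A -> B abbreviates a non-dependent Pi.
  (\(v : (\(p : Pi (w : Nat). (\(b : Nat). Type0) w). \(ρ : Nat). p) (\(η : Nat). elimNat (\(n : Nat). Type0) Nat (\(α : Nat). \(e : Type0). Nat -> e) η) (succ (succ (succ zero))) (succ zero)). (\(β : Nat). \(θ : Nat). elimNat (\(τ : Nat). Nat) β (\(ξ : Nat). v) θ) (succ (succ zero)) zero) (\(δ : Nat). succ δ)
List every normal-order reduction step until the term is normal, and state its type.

reduction (normal order):
  (\(v : (\(p : Pi (w : Nat). (\(b : Nat). Type0) w). \(ρ : Nat). p) (\(η : Nat). elimNat (\(n : Nat). Type0) Nat (\(α : Nat). \(e : Type0). Nat -> e) η) (succ (succ (succ zero))) (succ zero)). (\(β : Nat). \(θ : Nat). elimNat (\(τ : Nat). Nat) β (\(ξ : Nat). v) θ) (succ (succ zero)) zero) (\(δ : Nat). succ δ)
  ~> (\(v : Nat). \(p : Nat). elimNat (\(w : Nat). Nat) v (\(b : Nat). \(ρ : Nat). succ ρ) p) (succ (succ zero)) zero
  ~> (\(v : Nat). elimNat (\(p : Nat). Nat) (succ (succ zero)) (\(w : Nat). \(b : Nat). succ b) v) zero
  ~> elimNat (\(v : Nat). Nat) (succ (succ zero)) (\(p : Nat). \(w : Nat). succ w) zero
  ~> succ (succ zero)
type:
  Nat


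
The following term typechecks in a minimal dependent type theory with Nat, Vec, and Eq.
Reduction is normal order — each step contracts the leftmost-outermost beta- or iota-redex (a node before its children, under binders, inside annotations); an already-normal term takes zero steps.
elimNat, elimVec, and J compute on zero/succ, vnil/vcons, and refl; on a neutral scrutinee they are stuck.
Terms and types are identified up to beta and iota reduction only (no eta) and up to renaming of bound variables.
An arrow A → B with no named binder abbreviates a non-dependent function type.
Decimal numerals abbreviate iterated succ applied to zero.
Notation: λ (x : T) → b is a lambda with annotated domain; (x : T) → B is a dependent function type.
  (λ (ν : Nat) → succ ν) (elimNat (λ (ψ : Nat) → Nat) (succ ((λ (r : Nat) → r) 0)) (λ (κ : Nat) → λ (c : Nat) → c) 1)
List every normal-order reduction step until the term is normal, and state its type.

normal-order reduction:
  (λ (ν : Nat) → succ ν) (elimNat (λ (ψ : Nat) → Nat) (succ ((λ (r : Nat) → r) 0)) (λ (κ : Nat) → λ (c : Nat) → c) 1)
  ~> succ (elimNat (λ (ν : Nat) → Nat) (succ ((λ (ψ : Nat) → ψ) 0)) (λ (r : Nat) → λ (κ : Nat) → κ) 1)
  ~> succ ((λ (ν : Nat) → λ (ψ : Nat) → ψ) 0 (elimNat (λ (r : Nat) → Nat) (succ ((λ (κ : Nat) → κ) 0)) (λ (c : Nat) → λ (θ : Nat) → θ) 0))
  ~> succ ((λ (ν : Nat) → ν) (elimNat (λ (ψ : Nat) → Nat) (succ ((λ (r : Nat) → r) 0)) (λ (κ : Nat) → λ (c : Nat) → c) 0))
  ~> succ (elimNat (λ (ν : Nat) → Nat) (succ ((λ (ψ : Nat) → ψ) 0)) (λ (r : Nat) → λ (κ : Nat) → κ) 0)
  ~> succ (succ ((λ (ν : Nat) → ν) 0))
  ~> 2
type:
  Nat


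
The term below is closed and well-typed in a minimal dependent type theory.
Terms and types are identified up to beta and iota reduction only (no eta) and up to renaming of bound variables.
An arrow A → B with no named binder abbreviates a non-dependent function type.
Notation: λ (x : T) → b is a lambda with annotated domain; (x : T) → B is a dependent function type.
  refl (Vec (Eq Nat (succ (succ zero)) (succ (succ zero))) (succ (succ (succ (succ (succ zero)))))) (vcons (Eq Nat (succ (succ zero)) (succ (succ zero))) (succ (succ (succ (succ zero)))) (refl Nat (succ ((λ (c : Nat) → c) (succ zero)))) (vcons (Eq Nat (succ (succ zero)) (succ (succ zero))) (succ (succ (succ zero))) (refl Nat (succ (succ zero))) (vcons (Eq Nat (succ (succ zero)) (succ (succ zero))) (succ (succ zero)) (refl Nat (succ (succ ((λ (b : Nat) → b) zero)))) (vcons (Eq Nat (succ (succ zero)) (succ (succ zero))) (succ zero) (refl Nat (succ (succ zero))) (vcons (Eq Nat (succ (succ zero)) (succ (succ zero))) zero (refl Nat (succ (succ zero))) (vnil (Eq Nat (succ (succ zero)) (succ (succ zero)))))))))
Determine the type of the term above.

type:
  Eq (Vec (Eq Nat (succ (succ zero)) (succ (succ zero))) (succ (succ (succ (succ (succ zero)))))) (vcons (Eq Nat (succ (succ zero)) (succ (succ zero))) (succ (succ (succ (succ zero)))) (refl Nat (succ (succ zero))) (vcons (Eq Nat (succ (succ zero)) (succ (succ zero))) (succ (succ (succ zero))) (refl Nat (succ (succ zero))) (vcons (Eq Nat (succ (succ zero)) (succ (succ zero))) (succ (succ zero)) (refl Nat (succ (succ zero))) (vcons (Eq Nat (succ (succ zero)) (succ (succ zero))) (succ zero) (refl Nat (succ (succ zero))) (vcons (Eq Nat (succ (succ zero)) (succ (succ zero))) zero (refl Nat (succ (succ zero))) (vnil (Eq Nat (succ (succ zero)) (succ (succ zero))))))))) (vcons (Eq Nat (succ (succ zero)) (succ (succ zero))) (succ (succ (succ (succ zero)))) (refl Nat (succ (succ zero))) (vcons (Eq Nat (succ (succ zero)) (succ (succ zero))) (succ (succ (succ zero))) (refl Nat (succ (succ zero))) (vcons (Eq Nat (succ (succ zero)) (succ (succ zero))) (succ (succ zero)) (refl Nat (succ (succ zero))) (vcons (Eq Nat (succ (succ zero)) (succ (succ zero))) (succ zero) (refl Nat (succ (succ zero))) (vcons (Eq Nat (succ (succ zero)) (succ (succ zero))) zero (refl Nat (succ (succ zero))) (vnil (Eq Nat (succ (succ zero)) (succ (succ zero)))))))))


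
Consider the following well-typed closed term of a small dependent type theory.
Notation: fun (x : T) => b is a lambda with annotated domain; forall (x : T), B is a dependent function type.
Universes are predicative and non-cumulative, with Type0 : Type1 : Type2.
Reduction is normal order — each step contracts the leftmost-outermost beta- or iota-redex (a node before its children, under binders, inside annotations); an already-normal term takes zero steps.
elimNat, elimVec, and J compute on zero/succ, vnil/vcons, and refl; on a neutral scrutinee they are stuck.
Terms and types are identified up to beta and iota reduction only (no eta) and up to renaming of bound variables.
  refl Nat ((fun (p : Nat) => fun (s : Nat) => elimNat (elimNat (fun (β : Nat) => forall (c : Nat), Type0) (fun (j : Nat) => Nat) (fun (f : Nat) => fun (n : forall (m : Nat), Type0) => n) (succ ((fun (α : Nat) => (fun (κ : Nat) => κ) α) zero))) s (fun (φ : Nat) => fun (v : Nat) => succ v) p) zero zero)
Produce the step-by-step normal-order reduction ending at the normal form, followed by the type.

reduction (normal order):
  refl Nat ((fun (p : Nat) => fun (s : Nat) => elimNat (elimNat (fun (β : Nat) => forall (c : Nat), Type0) (fun (j : Nat) => Nat) (fun (f : Nat) => fun (n : forall (m : Nat), Type0) => n) (succ ((fun (α : Nat) => (fun (κ : Nat) => κ) α) zero))) s (fun (φ : Nat) => fun (v : Nat) => succ v) p) zero zero)
  ~> refl Nat ((fun (p : Nat) => elimNat (elimNat (fun (s : Nat) => forall (β : Nat), Type0) (fun (c : Nat) => Nat) (fun (j : Nat) => fun (f : forall (n : Nat), Type0) => f) (succ ((fun (m : Nat) => (fun (α : Nat) => α) m) zero))) p (fun (κ : Nat) => fun (φ : Nat) => succ φ) zero) zero)
  ~> refl Nat (elimNat (elimNat (fun (p : Nat) => forall (s : Nat), Type0) (fun (β : Nat) => Nat) (fun (c : Nat) => fun (j : forall (f : Nat), Type0) => j) (succ ((fun (n : Nat) => (fun (m : Nat) => m) n) zero))) zero (fun (α : Nat) => fun (κ : Nat) => succ κ) zero)
  ~> refl Nat zero
the term's type:
  Eq Nat zero zero
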